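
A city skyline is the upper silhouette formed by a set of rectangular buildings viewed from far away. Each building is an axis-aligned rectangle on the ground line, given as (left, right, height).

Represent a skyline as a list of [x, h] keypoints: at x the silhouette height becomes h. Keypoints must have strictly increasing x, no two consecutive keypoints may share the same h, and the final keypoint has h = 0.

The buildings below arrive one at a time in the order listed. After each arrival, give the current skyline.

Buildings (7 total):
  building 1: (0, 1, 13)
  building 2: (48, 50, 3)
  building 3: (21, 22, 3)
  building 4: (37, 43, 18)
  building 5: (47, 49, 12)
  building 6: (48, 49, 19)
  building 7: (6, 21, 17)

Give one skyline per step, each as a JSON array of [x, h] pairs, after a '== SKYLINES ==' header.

== SKYLINES ==
[[0,13],[1,0]]
[[0,13],[1,0],[48,3],[50,0]]
[[0,13],[1,0],[21,3],[22,0],[48,3],[50,0]]
[[0,13],[1,0],[21,3],[22,0],[37,18],[43,0],[48,3],[50,0]]
[[0,13],[1,0],[21,3],[22,0],[37,18],[43,0],[47,12],[49,3],[50,0]]
[[0,13],[1,0],[21,3],[22,0],[37,18],[43,0],[47,12],[48,19],[49,3],[50,0]]
[[0,13],[1,0],[6,17],[21,3],[22,0],[37,18],[43,0],[47,12],[48,19],[49,3],[50,0]]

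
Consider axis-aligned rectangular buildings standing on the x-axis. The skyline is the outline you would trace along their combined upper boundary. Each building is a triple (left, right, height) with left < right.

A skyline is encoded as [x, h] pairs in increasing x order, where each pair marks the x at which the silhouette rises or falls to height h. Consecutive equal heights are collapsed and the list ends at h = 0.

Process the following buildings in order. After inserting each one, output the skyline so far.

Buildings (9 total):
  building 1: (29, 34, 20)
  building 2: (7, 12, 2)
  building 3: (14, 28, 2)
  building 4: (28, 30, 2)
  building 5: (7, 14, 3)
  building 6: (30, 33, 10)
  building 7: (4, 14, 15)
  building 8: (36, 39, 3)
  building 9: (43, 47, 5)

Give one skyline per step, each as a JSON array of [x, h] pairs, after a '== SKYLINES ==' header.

== SKYLINES ==
[[29,20],[34,0]]
[[7,2],[12,0],[29,20],[34,0]]
[[7,2],[12,0],[14,2],[28,0],[29,20],[34,0]]
[[7,2],[12,0],[14,2],[29,20],[34,0]]
[[7,3],[14,2],[29,20],[34,0]]
[[7,3],[14,2],[29,20],[34,0]]
[[4,15],[14,2],[29,20],[34,0]]
[[4,15],[14,2],[29,20],[34,0],[36,3],[39,0]]
[[4,15],[14,2],[29,20],[34,0],[36,3],[39,0],[43,5],[47,0]]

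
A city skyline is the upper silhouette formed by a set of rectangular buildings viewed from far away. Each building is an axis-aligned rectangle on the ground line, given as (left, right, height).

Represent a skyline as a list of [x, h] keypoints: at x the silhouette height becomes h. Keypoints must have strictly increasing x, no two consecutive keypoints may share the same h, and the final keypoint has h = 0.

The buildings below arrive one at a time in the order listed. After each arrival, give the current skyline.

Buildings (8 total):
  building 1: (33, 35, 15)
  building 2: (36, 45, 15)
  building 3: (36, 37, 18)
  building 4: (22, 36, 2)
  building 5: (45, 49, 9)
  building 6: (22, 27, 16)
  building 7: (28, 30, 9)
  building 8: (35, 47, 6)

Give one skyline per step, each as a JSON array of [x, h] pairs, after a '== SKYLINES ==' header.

== SKYLINES ==
[[33,15],[35,0]]
[[33,15],[35,0],[36,15],[45,0]]
[[33,15],[35,0],[36,18],[37,15],[45,0]]
[[22,2],[33,15],[35,2],[36,18],[37,15],[45,0]]
[[22,2],[33,15],[35,2],[36,18],[37,15],[45,9],[49,0]]
[[22,16],[27,2],[33,15],[35,2],[36,18],[37,15],[45,9],[49,0]]
[[22,16],[27,2],[28,9],[30,2],[33,15],[35,2],[36,18],[37,15],[45,9],[49,0]]
[[22,16],[27,2],[28,9],[30,2],[33,15],[35,6],[36,18],[37,15],[45,9],[49,0]]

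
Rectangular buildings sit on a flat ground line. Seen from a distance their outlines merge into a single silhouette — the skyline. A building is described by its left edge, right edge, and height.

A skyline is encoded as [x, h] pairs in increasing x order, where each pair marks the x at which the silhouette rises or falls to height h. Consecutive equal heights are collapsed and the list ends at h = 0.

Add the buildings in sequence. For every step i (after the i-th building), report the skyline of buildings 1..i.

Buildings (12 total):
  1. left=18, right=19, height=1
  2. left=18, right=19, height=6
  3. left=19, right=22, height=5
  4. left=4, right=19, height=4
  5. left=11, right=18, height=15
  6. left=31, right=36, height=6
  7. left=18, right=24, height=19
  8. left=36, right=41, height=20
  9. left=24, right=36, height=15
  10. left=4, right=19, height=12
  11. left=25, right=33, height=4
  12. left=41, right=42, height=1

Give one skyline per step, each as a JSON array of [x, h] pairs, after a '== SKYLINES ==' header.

== SKYLINES ==
[[18,1],[19,0]]
[[18,6],[19,0]]
[[18,6],[19,5],[22,0]]
[[4,4],[18,6],[19,5],[22,0]]
[[4,4],[11,15],[18,6],[19,5],[22,0]]
[[4,4],[11,15],[18,6],[19,5],[22,0],[31,6],[36,0]]
[[4,4],[11,15],[18,19],[24,0],[31,6],[36,0]]
[[4,4],[11,15],[18,19],[24,0],[31,6],[36,20],[41,0]]
[[4,4],[11,15],[18,19],[24,15],[36,20],[41,0]]
[[4,12],[11,15],[18,19],[24,15],[36,20],[41,0]]
[[4,12],[11,15],[18,19],[24,15],[36,20],[41,0]]
[[4,12],[11,15],[18,19],[24,15],[36,20],[41,1],[42,0]]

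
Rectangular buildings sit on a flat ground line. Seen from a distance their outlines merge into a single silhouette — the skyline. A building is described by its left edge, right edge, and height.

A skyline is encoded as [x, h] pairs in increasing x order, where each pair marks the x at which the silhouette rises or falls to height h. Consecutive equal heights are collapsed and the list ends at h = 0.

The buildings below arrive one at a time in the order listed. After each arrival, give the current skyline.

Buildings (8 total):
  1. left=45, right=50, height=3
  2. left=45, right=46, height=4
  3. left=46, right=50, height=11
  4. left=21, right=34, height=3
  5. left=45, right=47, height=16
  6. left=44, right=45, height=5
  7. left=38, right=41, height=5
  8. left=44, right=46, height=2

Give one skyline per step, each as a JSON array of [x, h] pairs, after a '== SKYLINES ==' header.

== SKYLINES ==
[[45,3],[50,0]]
[[45,4],[46,3],[50,0]]
[[45,4],[46,11],[50,0]]
[[21,3],[34,0],[45,4],[46,11],[50,0]]
[[21,3],[34,0],[45,16],[47,11],[50,0]]
[[21,3],[34,0],[44,5],[45,16],[47,11],[50,0]]
[[21,3],[34,0],[38,5],[41,0],[44,5],[45,16],[47,11],[50,0]]
[[21,3],[34,0],[38,5],[41,0],[44,5],[45,16],[47,11],[50,0]]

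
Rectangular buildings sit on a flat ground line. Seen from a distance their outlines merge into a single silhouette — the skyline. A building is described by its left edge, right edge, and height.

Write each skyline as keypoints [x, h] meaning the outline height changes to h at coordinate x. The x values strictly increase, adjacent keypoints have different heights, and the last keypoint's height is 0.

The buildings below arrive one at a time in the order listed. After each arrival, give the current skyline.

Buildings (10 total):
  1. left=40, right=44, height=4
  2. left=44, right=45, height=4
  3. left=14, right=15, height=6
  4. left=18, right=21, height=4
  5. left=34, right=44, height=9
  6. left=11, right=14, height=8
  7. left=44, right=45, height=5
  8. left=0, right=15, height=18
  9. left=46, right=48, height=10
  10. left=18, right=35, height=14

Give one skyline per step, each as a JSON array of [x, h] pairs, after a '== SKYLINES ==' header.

== SKYLINES ==
[[40,4],[44,0]]
[[40,4],[45,0]]
[[14,6],[15,0],[40,4],[45,0]]
[[14,6],[15,0],[18,4],[21,0],[40,4],[45,0]]
[[14,6],[15,0],[18,4],[21,0],[34,9],[44,4],[45,0]]
[[11,8],[14,6],[15,0],[18,4],[21,0],[34,9],[44,4],[45,0]]
[[11,8],[14,6],[15,0],[18,4],[21,0],[34,9],[44,5],[45,0]]
[[0,18],[15,0],[18,4],[21,0],[34,9],[44,5],[45,0]]
[[0,18],[15,0],[18,4],[21,0],[34,9],[44,5],[45,0],[46,10],[48,0]]
[[0,18],[15,0],[18,14],[35,9],[44,5],[45,0],[46,10],[48,0]]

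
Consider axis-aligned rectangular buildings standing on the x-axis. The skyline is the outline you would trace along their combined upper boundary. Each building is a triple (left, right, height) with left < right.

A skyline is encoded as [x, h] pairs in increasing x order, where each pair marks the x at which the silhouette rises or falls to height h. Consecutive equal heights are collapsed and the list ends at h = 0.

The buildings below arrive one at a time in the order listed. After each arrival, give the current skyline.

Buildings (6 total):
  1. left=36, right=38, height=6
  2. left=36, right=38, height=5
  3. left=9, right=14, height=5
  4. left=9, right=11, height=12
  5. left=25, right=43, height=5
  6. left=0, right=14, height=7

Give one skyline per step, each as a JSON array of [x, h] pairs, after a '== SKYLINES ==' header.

== SKYLINES ==
[[36,6],[38,0]]
[[36,6],[38,0]]
[[9,5],[14,0],[36,6],[38,0]]
[[9,12],[11,5],[14,0],[36,6],[38,0]]
[[9,12],[11,5],[14,0],[25,5],[36,6],[38,5],[43,0]]
[[0,7],[9,12],[11,7],[14,0],[25,5],[36,6],[38,5],[43,0]]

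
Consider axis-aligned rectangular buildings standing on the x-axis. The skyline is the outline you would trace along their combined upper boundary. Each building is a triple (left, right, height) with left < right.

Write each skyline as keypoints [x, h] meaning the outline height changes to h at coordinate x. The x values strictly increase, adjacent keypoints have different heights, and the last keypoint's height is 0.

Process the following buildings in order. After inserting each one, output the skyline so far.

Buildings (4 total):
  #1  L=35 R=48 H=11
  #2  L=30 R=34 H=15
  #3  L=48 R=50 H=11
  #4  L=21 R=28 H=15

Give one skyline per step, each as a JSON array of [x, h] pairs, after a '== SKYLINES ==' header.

== SKYLINES ==
[[35,11],[48,0]]
[[30,15],[34,0],[35,11],[48,0]]
[[30,15],[34,0],[35,11],[50,0]]
[[21,15],[28,0],[30,15],[34,0],[35,11],[50,0]]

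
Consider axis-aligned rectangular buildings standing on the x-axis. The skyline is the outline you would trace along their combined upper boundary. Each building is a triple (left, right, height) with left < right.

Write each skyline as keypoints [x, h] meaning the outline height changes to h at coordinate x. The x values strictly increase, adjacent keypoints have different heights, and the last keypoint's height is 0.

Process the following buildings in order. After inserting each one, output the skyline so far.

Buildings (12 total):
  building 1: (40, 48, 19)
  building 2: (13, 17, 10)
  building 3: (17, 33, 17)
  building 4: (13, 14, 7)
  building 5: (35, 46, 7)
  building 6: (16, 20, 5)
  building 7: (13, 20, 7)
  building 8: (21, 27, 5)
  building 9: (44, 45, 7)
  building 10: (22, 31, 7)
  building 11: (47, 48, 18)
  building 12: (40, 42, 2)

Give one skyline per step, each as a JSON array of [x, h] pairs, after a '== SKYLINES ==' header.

== SKYLINES ==
[[40,19],[48,0]]
[[13,10],[17,0],[40,19],[48,0]]
[[13,10],[17,17],[33,0],[40,19],[48,0]]
[[13,10],[17,17],[33,0],[40,19],[48,0]]
[[13,10],[17,17],[33,0],[35,7],[40,19],[48,0]]
[[13,10],[17,17],[33,0],[35,7],[40,19],[48,0]]
[[13,10],[17,17],[33,0],[35,7],[40,19],[48,0]]
[[13,10],[17,17],[33,0],[35,7],[40,19],[48,0]]
[[13,10],[17,17],[33,0],[35,7],[40,19],[48,0]]
[[13,10],[17,17],[33,0],[35,7],[40,19],[48,0]]
[[13,10],[17,17],[33,0],[35,7],[40,19],[48,0]]
[[13,10],[17,17],[33,0],[35,7],[40,19],[48,0]]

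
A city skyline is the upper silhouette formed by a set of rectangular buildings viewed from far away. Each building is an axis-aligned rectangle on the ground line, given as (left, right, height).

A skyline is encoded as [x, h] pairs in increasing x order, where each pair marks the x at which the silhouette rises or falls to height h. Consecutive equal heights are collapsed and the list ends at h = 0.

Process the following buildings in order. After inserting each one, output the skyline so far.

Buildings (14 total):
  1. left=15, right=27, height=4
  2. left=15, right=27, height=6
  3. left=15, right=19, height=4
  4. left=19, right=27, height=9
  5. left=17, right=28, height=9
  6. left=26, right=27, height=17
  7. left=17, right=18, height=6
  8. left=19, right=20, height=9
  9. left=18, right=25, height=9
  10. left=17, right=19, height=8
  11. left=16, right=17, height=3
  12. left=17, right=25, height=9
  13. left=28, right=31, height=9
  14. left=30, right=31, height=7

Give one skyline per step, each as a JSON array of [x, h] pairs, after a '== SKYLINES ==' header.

== SKYLINES ==
[[15,4],[27,0]]
[[15,6],[27,0]]
[[15,6],[27,0]]
[[15,6],[19,9],[27,0]]
[[15,6],[17,9],[28,0]]
[[15,6],[17,9],[26,17],[27,9],[28,0]]
[[15,6],[17,9],[26,17],[27,9],[28,0]]
[[15,6],[17,9],[26,17],[27,9],[28,0]]
[[15,6],[17,9],[26,17],[27,9],[28,0]]
[[15,6],[17,9],[26,17],[27,9],[28,0]]
[[15,6],[17,9],[26,17],[27,9],[28,0]]
[[15,6],[17,9],[26,17],[27,9],[28,0]]
[[15,6],[17,9],[26,17],[27,9],[31,0]]
[[15,6],[17,9],[26,17],[27,9],[31,0]]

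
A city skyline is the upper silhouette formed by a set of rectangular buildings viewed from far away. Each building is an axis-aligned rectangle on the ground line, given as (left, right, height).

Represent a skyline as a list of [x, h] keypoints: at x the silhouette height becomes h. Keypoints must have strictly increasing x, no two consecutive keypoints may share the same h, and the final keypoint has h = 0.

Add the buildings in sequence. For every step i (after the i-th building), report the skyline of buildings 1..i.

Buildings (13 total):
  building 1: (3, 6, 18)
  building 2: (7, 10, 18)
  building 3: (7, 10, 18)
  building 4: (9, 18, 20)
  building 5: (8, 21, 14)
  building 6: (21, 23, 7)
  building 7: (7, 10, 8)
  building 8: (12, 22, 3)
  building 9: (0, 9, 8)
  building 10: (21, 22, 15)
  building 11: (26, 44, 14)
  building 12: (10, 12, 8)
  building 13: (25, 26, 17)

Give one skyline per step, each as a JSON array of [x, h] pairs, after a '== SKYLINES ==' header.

== SKYLINES ==
[[3,18],[6,0]]
[[3,18],[6,0],[7,18],[10,0]]
[[3,18],[6,0],[7,18],[10,0]]
[[3,18],[6,0],[7,18],[9,20],[18,0]]
[[3,18],[6,0],[7,18],[9,20],[18,14],[21,0]]
[[3,18],[6,0],[7,18],[9,20],[18,14],[21,7],[23,0]]
[[3,18],[6,0],[7,18],[9,20],[18,14],[21,7],[23,0]]
[[3,18],[6,0],[7,18],[9,20],[18,14],[21,7],[23,0]]
[[0,8],[3,18],[6,8],[7,18],[9,20],[18,14],[21,7],[23,0]]
[[0,8],[3,18],[6,8],[7,18],[9,20],[18,14],[21,15],[22,7],[23,0]]
[[0,8],[3,18],[6,8],[7,18],[9,20],[18,14],[21,15],[22,7],[23,0],[26,14],[44,0]]
[[0,8],[3,18],[6,8],[7,18],[9,20],[18,14],[21,15],[22,7],[23,0],[26,14],[44,0]]
[[0,8],[3,18],[6,8],[7,18],[9,20],[18,14],[21,15],[22,7],[23,0],[25,17],[26,14],[44,0]]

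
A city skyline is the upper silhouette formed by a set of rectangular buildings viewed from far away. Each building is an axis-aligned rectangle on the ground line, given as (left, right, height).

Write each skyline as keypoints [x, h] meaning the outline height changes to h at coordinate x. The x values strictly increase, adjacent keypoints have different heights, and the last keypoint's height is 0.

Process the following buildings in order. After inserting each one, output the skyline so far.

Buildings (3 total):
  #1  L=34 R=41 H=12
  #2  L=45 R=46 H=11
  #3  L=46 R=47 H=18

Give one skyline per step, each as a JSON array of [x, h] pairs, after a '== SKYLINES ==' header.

== SKYLINES ==
[[34,12],[41,0]]
[[34,12],[41,0],[45,11],[46,0]]
[[34,12],[41,0],[45,11],[46,18],[47,0]]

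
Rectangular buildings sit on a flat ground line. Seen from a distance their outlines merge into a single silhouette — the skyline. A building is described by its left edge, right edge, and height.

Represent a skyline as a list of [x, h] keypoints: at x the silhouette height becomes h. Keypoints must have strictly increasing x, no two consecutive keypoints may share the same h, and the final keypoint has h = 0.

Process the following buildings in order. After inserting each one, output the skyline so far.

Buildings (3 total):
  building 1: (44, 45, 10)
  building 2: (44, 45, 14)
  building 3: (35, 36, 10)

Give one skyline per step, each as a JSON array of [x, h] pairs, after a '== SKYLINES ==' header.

== SKYLINES ==
[[44,10],[45,0]]
[[44,14],[45,0]]
[[35,10],[36,0],[44,14],[45,0]]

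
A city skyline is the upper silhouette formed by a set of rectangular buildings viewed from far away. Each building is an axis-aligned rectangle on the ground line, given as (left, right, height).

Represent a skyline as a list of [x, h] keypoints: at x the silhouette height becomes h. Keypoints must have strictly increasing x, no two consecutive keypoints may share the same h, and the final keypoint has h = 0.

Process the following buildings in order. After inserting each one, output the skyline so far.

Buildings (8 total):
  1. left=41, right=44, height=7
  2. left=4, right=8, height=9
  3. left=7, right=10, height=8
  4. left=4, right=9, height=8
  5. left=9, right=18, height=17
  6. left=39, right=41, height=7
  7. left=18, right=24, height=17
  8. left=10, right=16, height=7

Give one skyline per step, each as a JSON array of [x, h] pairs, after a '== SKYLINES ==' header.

== SKYLINES ==
[[41,7],[44,0]]
[[4,9],[8,0],[41,7],[44,0]]
[[4,9],[8,8],[10,0],[41,7],[44,0]]
[[4,9],[8,8],[10,0],[41,7],[44,0]]
[[4,9],[8,8],[9,17],[18,0],[41,7],[44,0]]
[[4,9],[8,8],[9,17],[18,0],[39,7],[44,0]]
[[4,9],[8,8],[9,17],[24,0],[39,7],[44,0]]
[[4,9],[8,8],[9,17],[24,0],[39,7],[44,0]]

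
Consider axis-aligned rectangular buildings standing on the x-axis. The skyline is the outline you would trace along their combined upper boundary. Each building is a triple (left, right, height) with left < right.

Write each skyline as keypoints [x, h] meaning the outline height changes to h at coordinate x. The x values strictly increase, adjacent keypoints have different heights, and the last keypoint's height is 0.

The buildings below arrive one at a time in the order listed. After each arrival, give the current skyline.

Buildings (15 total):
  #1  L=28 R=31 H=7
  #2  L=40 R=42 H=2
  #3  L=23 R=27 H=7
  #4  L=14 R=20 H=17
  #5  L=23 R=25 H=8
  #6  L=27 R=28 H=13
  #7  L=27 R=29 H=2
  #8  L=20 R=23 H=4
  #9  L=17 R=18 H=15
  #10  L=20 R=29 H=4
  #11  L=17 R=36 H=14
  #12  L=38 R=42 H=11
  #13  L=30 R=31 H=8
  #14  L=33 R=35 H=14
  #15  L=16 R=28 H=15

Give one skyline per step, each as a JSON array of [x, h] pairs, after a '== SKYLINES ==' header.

== SKYLINES ==
[[28,7],[31,0]]
[[28,7],[31,0],[40,2],[42,0]]
[[23,7],[27,0],[28,7],[31,0],[40,2],[42,0]]
[[14,17],[20,0],[23,7],[27,0],[28,7],[31,0],[40,2],[42,0]]
[[14,17],[20,0],[23,8],[25,7],[27,0],[28,7],[31,0],[40,2],[42,0]]
[[14,17],[20,0],[23,8],[25,7],[27,13],[28,7],[31,0],[40,2],[42,0]]
[[14,17],[20,0],[23,8],[25,7],[27,13],[28,7],[31,0],[40,2],[42,0]]
[[14,17],[20,4],[23,8],[25,7],[27,13],[28,7],[31,0],[40,2],[42,0]]
[[14,17],[20,4],[23,8],[25,7],[27,13],[28,7],[31,0],[40,2],[42,0]]
[[14,17],[20,4],[23,8],[25,7],[27,13],[28,7],[31,0],[40,2],[42,0]]
[[14,17],[20,14],[36,0],[40,2],[42,0]]
[[14,17],[20,14],[36,0],[38,11],[42,0]]
[[14,17],[20,14],[36,0],[38,11],[42,0]]
[[14,17],[20,14],[36,0],[38,11],[42,0]]
[[14,17],[20,15],[28,14],[36,0],[38,11],[42,0]]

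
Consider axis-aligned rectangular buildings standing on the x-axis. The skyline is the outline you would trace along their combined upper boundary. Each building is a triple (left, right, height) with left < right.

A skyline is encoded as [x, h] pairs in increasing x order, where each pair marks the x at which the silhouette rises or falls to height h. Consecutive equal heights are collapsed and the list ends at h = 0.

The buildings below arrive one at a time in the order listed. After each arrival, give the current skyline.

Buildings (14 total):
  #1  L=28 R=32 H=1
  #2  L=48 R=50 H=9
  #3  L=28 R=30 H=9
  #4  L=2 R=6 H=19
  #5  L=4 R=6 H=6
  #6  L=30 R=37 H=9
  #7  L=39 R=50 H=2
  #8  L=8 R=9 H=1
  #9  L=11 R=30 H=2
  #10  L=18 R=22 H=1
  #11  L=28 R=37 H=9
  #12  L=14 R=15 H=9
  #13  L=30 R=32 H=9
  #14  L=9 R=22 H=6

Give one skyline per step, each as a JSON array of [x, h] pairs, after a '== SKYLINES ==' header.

== SKYLINES ==
[[28,1],[32,0]]
[[28,1],[32,0],[48,9],[50,0]]
[[28,9],[30,1],[32,0],[48,9],[50,0]]
[[2,19],[6,0],[28,9],[30,1],[32,0],[48,9],[50,0]]
[[2,19],[6,0],[28,9],[30,1],[32,0],[48,9],[50,0]]
[[2,19],[6,0],[28,9],[37,0],[48,9],[50,0]]
[[2,19],[6,0],[28,9],[37,0],[39,2],[48,9],[50,0]]
[[2,19],[6,0],[8,1],[9,0],[28,9],[37,0],[39,2],[48,9],[50,0]]
[[2,19],[6,0],[8,1],[9,0],[11,2],[28,9],[37,0],[39,2],[48,9],[50,0]]
[[2,19],[6,0],[8,1],[9,0],[11,2],[28,9],[37,0],[39,2],[48,9],[50,0]]
[[2,19],[6,0],[8,1],[9,0],[11,2],[28,9],[37,0],[39,2],[48,9],[50,0]]
[[2,19],[6,0],[8,1],[9,0],[11,2],[14,9],[15,2],[28,9],[37,0],[39,2],[48,9],[50,0]]
[[2,19],[6,0],[8,1],[9,0],[11,2],[14,9],[15,2],[28,9],[37,0],[39,2],[48,9],[50,0]]
[[2,19],[6,0],[8,1],[9,6],[14,9],[15,6],[22,2],[28,9],[37,0],[39,2],[48,9],[50,0]]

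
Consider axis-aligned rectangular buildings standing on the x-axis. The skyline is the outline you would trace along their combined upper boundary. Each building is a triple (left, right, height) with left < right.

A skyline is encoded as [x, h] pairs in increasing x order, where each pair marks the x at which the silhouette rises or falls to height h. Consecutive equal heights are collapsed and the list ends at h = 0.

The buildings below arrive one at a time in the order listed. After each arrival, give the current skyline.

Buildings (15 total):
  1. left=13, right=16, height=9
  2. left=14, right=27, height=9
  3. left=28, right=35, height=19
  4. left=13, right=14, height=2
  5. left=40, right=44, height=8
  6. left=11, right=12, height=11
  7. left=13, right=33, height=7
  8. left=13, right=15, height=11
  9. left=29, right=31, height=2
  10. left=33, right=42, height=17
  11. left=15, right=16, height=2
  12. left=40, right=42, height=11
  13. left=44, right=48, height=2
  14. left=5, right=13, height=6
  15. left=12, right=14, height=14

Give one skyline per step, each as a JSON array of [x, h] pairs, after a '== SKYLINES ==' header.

== SKYLINES ==
[[13,9],[16,0]]
[[13,9],[27,0]]
[[13,9],[27,0],[28,19],[35,0]]
[[13,9],[27,0],[28,19],[35,0]]
[[13,9],[27,0],[28,19],[35,0],[40,8],[44,0]]
[[11,11],[12,0],[13,9],[27,0],[28,19],[35,0],[40,8],[44,0]]
[[11,11],[12,0],[13,9],[27,7],[28,19],[35,0],[40,8],[44,0]]
[[11,11],[12,0],[13,11],[15,9],[27,7],[28,19],[35,0],[40,8],[44,0]]
[[11,11],[12,0],[13,11],[15,9],[27,7],[28,19],[35,0],[40,8],[44,0]]
[[11,11],[12,0],[13,11],[15,9],[27,7],[28,19],[35,17],[42,8],[44,0]]
[[11,11],[12,0],[13,11],[15,9],[27,7],[28,19],[35,17],[42,8],[44,0]]
[[11,11],[12,0],[13,11],[15,9],[27,7],[28,19],[35,17],[42,8],[44,0]]
[[11,11],[12,0],[13,11],[15,9],[27,7],[28,19],[35,17],[42,8],[44,2],[48,0]]
[[5,6],[11,11],[12,6],[13,11],[15,9],[27,7],[28,19],[35,17],[42,8],[44,2],[48,0]]
[[5,6],[11,11],[12,14],[14,11],[15,9],[27,7],[28,19],[35,17],[42,8],[44,2],[48,0]]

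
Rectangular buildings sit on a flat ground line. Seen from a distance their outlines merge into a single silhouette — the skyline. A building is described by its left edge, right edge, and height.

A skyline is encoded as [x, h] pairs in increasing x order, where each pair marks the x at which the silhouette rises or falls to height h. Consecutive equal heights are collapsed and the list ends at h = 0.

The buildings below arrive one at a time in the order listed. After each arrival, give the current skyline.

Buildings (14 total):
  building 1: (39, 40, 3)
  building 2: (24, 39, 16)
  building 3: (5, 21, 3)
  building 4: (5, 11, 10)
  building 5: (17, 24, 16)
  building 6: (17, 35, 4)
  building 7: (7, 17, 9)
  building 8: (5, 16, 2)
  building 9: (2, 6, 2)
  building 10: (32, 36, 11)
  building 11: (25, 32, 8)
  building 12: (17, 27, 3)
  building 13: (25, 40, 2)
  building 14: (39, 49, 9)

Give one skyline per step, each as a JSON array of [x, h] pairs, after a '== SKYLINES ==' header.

== SKYLINES ==
[[39,3],[40,0]]
[[24,16],[39,3],[40,0]]
[[5,3],[21,0],[24,16],[39,3],[40,0]]
[[5,10],[11,3],[21,0],[24,16],[39,3],[40,0]]
[[5,10],[11,3],[17,16],[39,3],[40,0]]
[[5,10],[11,3],[17,16],[39,3],[40,0]]
[[5,10],[11,9],[17,16],[39,3],[40,0]]
[[5,10],[11,9],[17,16],[39,3],[40,0]]
[[2,2],[5,10],[11,9],[17,16],[39,3],[40,0]]
[[2,2],[5,10],[11,9],[17,16],[39,3],[40,0]]
[[2,2],[5,10],[11,9],[17,16],[39,3],[40,0]]
[[2,2],[5,10],[11,9],[17,16],[39,3],[40,0]]
[[2,2],[5,10],[11,9],[17,16],[39,3],[40,0]]
[[2,2],[5,10],[11,9],[17,16],[39,9],[49,0]]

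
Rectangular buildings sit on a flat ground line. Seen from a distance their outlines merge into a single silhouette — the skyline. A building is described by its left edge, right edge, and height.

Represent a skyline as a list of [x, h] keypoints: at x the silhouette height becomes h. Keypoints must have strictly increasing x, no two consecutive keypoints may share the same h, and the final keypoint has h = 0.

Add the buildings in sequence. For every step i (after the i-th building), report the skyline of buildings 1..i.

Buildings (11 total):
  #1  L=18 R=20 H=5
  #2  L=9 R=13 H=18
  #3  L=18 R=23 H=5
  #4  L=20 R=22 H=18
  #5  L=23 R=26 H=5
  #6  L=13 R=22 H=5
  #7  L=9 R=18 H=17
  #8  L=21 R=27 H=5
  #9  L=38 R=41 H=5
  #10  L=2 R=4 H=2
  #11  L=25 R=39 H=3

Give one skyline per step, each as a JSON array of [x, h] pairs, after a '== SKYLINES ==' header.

== SKYLINES ==
[[18,5],[20,0]]
[[9,18],[13,0],[18,5],[20,0]]
[[9,18],[13,0],[18,5],[23,0]]
[[9,18],[13,0],[18,5],[20,18],[22,5],[23,0]]
[[9,18],[13,0],[18,5],[20,18],[22,5],[26,0]]
[[9,18],[13,5],[20,18],[22,5],[26,0]]
[[9,18],[13,17],[18,5],[20,18],[22,5],[26,0]]
[[9,18],[13,17],[18,5],[20,18],[22,5],[27,0]]
[[9,18],[13,17],[18,5],[20,18],[22,5],[27,0],[38,5],[41,0]]
[[2,2],[4,0],[9,18],[13,17],[18,5],[20,18],[22,5],[27,0],[38,5],[41,0]]
[[2,2],[4,0],[9,18],[13,17],[18,5],[20,18],[22,5],[27,3],[38,5],[41,0]]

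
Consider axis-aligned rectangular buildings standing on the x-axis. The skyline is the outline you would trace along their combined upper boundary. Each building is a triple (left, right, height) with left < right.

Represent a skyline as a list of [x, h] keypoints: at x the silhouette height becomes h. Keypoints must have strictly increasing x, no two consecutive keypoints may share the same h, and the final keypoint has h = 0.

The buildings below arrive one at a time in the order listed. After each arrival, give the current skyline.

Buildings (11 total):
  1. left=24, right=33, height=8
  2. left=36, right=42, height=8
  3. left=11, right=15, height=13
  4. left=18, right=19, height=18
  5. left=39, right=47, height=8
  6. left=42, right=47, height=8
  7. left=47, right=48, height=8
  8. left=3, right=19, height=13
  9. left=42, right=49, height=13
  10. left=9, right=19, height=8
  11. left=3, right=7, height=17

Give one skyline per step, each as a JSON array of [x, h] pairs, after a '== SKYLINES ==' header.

== SKYLINES ==
[[24,8],[33,0]]
[[24,8],[33,0],[36,8],[42,0]]
[[11,13],[15,0],[24,8],[33,0],[36,8],[42,0]]
[[11,13],[15,0],[18,18],[19,0],[24,8],[33,0],[36,8],[42,0]]
[[11,13],[15,0],[18,18],[19,0],[24,8],[33,0],[36,8],[47,0]]
[[11,13],[15,0],[18,18],[19,0],[24,8],[33,0],[36,8],[47,0]]
[[11,13],[15,0],[18,18],[19,0],[24,8],[33,0],[36,8],[48,0]]
[[3,13],[18,18],[19,0],[24,8],[33,0],[36,8],[48,0]]
[[3,13],[18,18],[19,0],[24,8],[33,0],[36,8],[42,13],[49,0]]
[[3,13],[18,18],[19,0],[24,8],[33,0],[36,8],[42,13],[49,0]]
[[3,17],[7,13],[18,18],[19,0],[24,8],[33,0],[36,8],[42,13],[49,0]]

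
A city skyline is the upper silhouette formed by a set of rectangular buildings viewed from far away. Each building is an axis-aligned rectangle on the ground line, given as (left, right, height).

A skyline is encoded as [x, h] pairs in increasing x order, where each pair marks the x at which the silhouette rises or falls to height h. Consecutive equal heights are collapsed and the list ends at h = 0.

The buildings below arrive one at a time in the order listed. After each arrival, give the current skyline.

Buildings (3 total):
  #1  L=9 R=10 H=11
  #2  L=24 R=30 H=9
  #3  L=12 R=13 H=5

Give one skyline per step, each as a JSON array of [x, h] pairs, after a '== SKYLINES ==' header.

== SKYLINES ==
[[9,11],[10,0]]
[[9,11],[10,0],[24,9],[30,0]]
[[9,11],[10,0],[12,5],[13,0],[24,9],[30,0]]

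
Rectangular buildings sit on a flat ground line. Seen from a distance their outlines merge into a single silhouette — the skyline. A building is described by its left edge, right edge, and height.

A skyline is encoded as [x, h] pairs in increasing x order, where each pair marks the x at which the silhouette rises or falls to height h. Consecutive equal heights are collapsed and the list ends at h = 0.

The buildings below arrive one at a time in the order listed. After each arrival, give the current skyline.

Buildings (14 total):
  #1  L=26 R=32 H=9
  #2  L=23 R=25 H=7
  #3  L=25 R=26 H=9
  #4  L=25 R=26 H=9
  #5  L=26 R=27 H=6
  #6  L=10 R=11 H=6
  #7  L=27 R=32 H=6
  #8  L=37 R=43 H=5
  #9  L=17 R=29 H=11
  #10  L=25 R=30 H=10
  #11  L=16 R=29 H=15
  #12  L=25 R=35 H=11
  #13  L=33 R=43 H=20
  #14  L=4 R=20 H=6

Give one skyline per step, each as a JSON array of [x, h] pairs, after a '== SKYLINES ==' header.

== SKYLINES ==
[[26,9],[32,0]]
[[23,7],[25,0],[26,9],[32,0]]
[[23,7],[25,9],[32,0]]
[[23,7],[25,9],[32,0]]
[[23,7],[25,9],[32,0]]
[[10,6],[11,0],[23,7],[25,9],[32,0]]
[[10,6],[11,0],[23,7],[25,9],[32,0]]
[[10,6],[11,0],[23,7],[25,9],[32,0],[37,5],[43,0]]
[[10,6],[11,0],[17,11],[29,9],[32,0],[37,5],[43,0]]
[[10,6],[11,0],[17,11],[29,10],[30,9],[32,0],[37,5],[43,0]]
[[10,6],[11,0],[16,15],[29,10],[30,9],[32,0],[37,5],[43,0]]
[[10,6],[11,0],[16,15],[29,11],[35,0],[37,5],[43,0]]
[[10,6],[11,0],[16,15],[29,11],[33,20],[43,0]]
[[4,6],[16,15],[29,11],[33,20],[43,0]]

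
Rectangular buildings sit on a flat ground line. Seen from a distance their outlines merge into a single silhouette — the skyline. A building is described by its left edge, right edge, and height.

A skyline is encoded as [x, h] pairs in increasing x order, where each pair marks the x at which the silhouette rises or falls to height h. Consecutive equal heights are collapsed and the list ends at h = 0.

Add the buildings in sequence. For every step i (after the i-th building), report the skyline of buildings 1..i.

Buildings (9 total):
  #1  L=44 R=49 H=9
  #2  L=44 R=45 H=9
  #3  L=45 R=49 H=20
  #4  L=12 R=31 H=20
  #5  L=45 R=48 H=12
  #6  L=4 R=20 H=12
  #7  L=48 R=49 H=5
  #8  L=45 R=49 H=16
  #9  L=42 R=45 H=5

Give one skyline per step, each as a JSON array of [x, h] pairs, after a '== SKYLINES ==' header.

== SKYLINES ==
[[44,9],[49,0]]
[[44,9],[49,0]]
[[44,9],[45,20],[49,0]]
[[12,20],[31,0],[44,9],[45,20],[49,0]]
[[12,20],[31,0],[44,9],[45,20],[49,0]]
[[4,12],[12,20],[31,0],[44,9],[45,20],[49,0]]
[[4,12],[12,20],[31,0],[44,9],[45,20],[49,0]]
[[4,12],[12,20],[31,0],[44,9],[45,20],[49,0]]
[[4,12],[12,20],[31,0],[42,5],[44,9],[45,20],[49,0]]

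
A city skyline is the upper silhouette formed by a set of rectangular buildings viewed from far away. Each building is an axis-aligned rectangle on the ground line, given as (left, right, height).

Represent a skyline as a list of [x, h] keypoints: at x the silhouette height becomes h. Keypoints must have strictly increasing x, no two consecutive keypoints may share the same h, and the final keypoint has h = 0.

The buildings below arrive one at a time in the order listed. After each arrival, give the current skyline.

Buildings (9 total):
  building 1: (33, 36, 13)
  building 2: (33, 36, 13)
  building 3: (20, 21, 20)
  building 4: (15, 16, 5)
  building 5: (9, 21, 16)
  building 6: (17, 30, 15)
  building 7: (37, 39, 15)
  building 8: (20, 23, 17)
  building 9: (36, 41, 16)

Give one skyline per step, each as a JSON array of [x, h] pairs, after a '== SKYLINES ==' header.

== SKYLINES ==
[[33,13],[36,0]]
[[33,13],[36,0]]
[[20,20],[21,0],[33,13],[36,0]]
[[15,5],[16,0],[20,20],[21,0],[33,13],[36,0]]
[[9,16],[20,20],[21,0],[33,13],[36,0]]
[[9,16],[20,20],[21,15],[30,0],[33,13],[36,0]]
[[9,16],[20,20],[21,15],[30,0],[33,13],[36,0],[37,15],[39,0]]
[[9,16],[20,20],[21,17],[23,15],[30,0],[33,13],[36,0],[37,15],[39,0]]
[[9,16],[20,20],[21,17],[23,15],[30,0],[33,13],[36,16],[41,0]]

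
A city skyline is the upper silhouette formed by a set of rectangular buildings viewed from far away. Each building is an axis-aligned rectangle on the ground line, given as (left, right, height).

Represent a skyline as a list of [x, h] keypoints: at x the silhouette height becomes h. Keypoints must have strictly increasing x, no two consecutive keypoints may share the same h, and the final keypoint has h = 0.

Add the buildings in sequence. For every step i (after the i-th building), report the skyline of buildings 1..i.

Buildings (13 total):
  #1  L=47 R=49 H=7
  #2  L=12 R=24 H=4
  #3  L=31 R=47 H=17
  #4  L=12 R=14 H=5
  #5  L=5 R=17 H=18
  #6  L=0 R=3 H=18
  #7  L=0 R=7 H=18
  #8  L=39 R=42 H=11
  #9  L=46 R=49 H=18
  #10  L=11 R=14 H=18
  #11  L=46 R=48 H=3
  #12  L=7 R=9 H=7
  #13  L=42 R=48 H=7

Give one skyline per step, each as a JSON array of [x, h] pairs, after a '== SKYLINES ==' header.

== SKYLINES ==
[[47,7],[49,0]]
[[12,4],[24,0],[47,7],[49,0]]
[[12,4],[24,0],[31,17],[47,7],[49,0]]
[[12,5],[14,4],[24,0],[31,17],[47,7],[49,0]]
[[5,18],[17,4],[24,0],[31,17],[47,7],[49,0]]
[[0,18],[3,0],[5,18],[17,4],[24,0],[31,17],[47,7],[49,0]]
[[0,18],[17,4],[24,0],[31,17],[47,7],[49,0]]
[[0,18],[17,4],[24,0],[31,17],[47,7],[49,0]]
[[0,18],[17,4],[24,0],[31,17],[46,18],[49,0]]
[[0,18],[17,4],[24,0],[31,17],[46,18],[49,0]]
[[0,18],[17,4],[24,0],[31,17],[46,18],[49,0]]
[[0,18],[17,4],[24,0],[31,17],[46,18],[49,0]]
[[0,18],[17,4],[24,0],[31,17],[46,18],[49,0]]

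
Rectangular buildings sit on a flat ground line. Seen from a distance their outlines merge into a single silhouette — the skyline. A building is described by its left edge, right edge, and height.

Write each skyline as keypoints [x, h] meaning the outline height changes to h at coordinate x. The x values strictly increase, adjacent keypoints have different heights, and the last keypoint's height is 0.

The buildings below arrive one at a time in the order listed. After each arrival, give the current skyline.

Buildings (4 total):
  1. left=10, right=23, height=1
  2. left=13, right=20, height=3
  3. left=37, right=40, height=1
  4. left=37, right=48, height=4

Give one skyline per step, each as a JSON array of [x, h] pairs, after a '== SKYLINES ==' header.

== SKYLINES ==
[[10,1],[23,0]]
[[10,1],[13,3],[20,1],[23,0]]
[[10,1],[13,3],[20,1],[23,0],[37,1],[40,0]]
[[10,1],[13,3],[20,1],[23,0],[37,4],[48,0]]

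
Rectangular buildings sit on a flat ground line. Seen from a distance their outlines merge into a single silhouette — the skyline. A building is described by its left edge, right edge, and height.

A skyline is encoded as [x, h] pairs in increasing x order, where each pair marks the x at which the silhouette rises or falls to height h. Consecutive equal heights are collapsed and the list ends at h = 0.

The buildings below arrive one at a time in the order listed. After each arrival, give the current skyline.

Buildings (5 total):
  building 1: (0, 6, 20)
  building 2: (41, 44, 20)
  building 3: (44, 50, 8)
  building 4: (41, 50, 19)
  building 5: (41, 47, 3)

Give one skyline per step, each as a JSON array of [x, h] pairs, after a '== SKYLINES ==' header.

== SKYLINES ==
[[0,20],[6,0]]
[[0,20],[6,0],[41,20],[44,0]]
[[0,20],[6,0],[41,20],[44,8],[50,0]]
[[0,20],[6,0],[41,20],[44,19],[50,0]]
[[0,20],[6,0],[41,20],[44,19],[50,0]]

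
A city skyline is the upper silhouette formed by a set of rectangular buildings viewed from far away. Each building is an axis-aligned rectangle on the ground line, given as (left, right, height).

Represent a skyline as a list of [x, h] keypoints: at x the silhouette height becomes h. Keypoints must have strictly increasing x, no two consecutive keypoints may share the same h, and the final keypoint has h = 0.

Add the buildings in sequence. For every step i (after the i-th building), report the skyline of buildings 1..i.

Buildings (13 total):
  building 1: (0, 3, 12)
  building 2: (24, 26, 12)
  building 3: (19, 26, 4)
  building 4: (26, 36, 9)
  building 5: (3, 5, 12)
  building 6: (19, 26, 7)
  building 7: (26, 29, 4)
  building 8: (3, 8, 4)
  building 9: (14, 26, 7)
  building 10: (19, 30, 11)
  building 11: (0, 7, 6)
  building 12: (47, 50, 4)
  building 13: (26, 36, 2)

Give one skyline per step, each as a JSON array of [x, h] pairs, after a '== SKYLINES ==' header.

== SKYLINES ==
[[0,12],[3,0]]
[[0,12],[3,0],[24,12],[26,0]]
[[0,12],[3,0],[19,4],[24,12],[26,0]]
[[0,12],[3,0],[19,4],[24,12],[26,9],[36,0]]
[[0,12],[5,0],[19,4],[24,12],[26,9],[36,0]]
[[0,12],[5,0],[19,7],[24,12],[26,9],[36,0]]
[[0,12],[5,0],[19,7],[24,12],[26,9],[36,0]]
[[0,12],[5,4],[8,0],[19,7],[24,12],[26,9],[36,0]]
[[0,12],[5,4],[8,0],[14,7],[24,12],[26,9],[36,0]]
[[0,12],[5,4],[8,0],[14,7],[19,11],[24,12],[26,11],[30,9],[36,0]]
[[0,12],[5,6],[7,4],[8,0],[14,7],[19,11],[24,12],[26,11],[30,9],[36,0]]
[[0,12],[5,6],[7,4],[8,0],[14,7],[19,11],[24,12],[26,11],[30,9],[36,0],[47,4],[50,0]]
[[0,12],[5,6],[7,4],[8,0],[14,7],[19,11],[24,12],[26,11],[30,9],[36,0],[47,4],[50,0]]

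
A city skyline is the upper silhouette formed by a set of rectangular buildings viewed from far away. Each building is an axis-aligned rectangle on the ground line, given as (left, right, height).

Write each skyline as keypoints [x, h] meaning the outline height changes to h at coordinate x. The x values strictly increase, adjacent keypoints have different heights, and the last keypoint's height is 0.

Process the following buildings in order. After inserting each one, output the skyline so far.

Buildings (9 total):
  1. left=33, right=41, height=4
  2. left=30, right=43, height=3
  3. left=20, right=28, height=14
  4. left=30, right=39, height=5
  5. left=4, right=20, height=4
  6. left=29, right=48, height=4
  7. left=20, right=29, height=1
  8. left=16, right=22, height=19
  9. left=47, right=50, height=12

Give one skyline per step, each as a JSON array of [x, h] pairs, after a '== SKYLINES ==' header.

== SKYLINES ==
[[33,4],[41,0]]
[[30,3],[33,4],[41,3],[43,0]]
[[20,14],[28,0],[30,3],[33,4],[41,3],[43,0]]
[[20,14],[28,0],[30,5],[39,4],[41,3],[43,0]]
[[4,4],[20,14],[28,0],[30,5],[39,4],[41,3],[43,0]]
[[4,4],[20,14],[28,0],[29,4],[30,5],[39,4],[48,0]]
[[4,4],[20,14],[28,1],[29,4],[30,5],[39,4],[48,0]]
[[4,4],[16,19],[22,14],[28,1],[29,4],[30,5],[39,4],[48,0]]
[[4,4],[16,19],[22,14],[28,1],[29,4],[30,5],[39,4],[47,12],[50,0]]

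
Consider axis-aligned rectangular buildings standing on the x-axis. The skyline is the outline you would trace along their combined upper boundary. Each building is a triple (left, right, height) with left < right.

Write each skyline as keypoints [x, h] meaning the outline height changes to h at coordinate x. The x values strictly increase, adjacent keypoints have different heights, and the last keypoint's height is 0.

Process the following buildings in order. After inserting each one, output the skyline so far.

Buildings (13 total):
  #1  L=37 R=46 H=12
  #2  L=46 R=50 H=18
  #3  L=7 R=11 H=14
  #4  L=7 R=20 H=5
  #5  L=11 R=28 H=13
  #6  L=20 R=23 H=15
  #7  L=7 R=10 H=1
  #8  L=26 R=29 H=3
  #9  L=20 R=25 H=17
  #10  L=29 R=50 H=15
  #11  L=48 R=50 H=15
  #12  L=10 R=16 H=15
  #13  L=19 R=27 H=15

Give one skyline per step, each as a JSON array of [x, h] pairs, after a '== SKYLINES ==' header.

== SKYLINES ==
[[37,12],[46,0]]
[[37,12],[46,18],[50,0]]
[[7,14],[11,0],[37,12],[46,18],[50,0]]
[[7,14],[11,5],[20,0],[37,12],[46,18],[50,0]]
[[7,14],[11,13],[28,0],[37,12],[46,18],[50,0]]
[[7,14],[11,13],[20,15],[23,13],[28,0],[37,12],[46,18],[50,0]]
[[7,14],[11,13],[20,15],[23,13],[28,0],[37,12],[46,18],[50,0]]
[[7,14],[11,13],[20,15],[23,13],[28,3],[29,0],[37,12],[46,18],[50,0]]
[[7,14],[11,13],[20,17],[25,13],[28,3],[29,0],[37,12],[46,18],[50,0]]
[[7,14],[11,13],[20,17],[25,13],[28,3],[29,15],[46,18],[50,0]]
[[7,14],[11,13],[20,17],[25,13],[28,3],[29,15],[46,18],[50,0]]
[[7,14],[10,15],[16,13],[20,17],[25,13],[28,3],[29,15],[46,18],[50,0]]
[[7,14],[10,15],[16,13],[19,15],[20,17],[25,15],[27,13],[28,3],[29,15],[46,18],[50,0]]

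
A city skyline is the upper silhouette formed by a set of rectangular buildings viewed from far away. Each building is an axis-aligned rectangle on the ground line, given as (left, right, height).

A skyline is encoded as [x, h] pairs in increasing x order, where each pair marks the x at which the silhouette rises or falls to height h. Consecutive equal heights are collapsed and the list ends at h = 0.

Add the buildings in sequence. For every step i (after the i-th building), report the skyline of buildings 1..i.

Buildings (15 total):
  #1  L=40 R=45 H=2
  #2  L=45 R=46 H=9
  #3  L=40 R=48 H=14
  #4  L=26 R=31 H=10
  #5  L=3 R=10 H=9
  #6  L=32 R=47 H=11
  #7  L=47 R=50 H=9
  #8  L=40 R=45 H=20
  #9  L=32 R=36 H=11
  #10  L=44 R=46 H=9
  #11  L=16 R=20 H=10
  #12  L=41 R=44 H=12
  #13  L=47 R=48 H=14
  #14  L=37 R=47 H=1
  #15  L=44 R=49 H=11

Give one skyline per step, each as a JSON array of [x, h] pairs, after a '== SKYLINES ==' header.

== SKYLINES ==
[[40,2],[45,0]]
[[40,2],[45,9],[46,0]]
[[40,14],[48,0]]
[[26,10],[31,0],[40,14],[48,0]]
[[3,9],[10,0],[26,10],[31,0],[40,14],[48,0]]
[[3,9],[10,0],[26,10],[31,0],[32,11],[40,14],[48,0]]
[[3,9],[10,0],[26,10],[31,0],[32,11],[40,14],[48,9],[50,0]]
[[3,9],[10,0],[26,10],[31,0],[32,11],[40,20],[45,14],[48,9],[50,0]]
[[3,9],[10,0],[26,10],[31,0],[32,11],[40,20],[45,14],[48,9],[50,0]]
[[3,9],[10,0],[26,10],[31,0],[32,11],[40,20],[45,14],[48,9],[50,0]]
[[3,9],[10,0],[16,10],[20,0],[26,10],[31,0],[32,11],[40,20],[45,14],[48,9],[50,0]]
[[3,9],[10,0],[16,10],[20,0],[26,10],[31,0],[32,11],[40,20],[45,14],[48,9],[50,0]]
[[3,9],[10,0],[16,10],[20,0],[26,10],[31,0],[32,11],[40,20],[45,14],[48,9],[50,0]]
[[3,9],[10,0],[16,10],[20,0],[26,10],[31,0],[32,11],[40,20],[45,14],[48,9],[50,0]]
[[3,9],[10,0],[16,10],[20,0],[26,10],[31,0],[32,11],[40,20],[45,14],[48,11],[49,9],[50,0]]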